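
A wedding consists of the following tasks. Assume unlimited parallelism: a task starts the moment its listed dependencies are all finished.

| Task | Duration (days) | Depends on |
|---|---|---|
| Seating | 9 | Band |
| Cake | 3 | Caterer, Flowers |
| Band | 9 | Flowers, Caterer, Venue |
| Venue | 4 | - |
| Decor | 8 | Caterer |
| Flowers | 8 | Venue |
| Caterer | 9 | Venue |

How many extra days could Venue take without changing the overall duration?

Critical path: Venue→Caterer→Band→Seating = 4+9+9+9 = 31, so the finish is 31 days.
Longest path through Venue: 31 days (earliest finish 4, latest finish 4).
Float = 31 − 31 = 0.

0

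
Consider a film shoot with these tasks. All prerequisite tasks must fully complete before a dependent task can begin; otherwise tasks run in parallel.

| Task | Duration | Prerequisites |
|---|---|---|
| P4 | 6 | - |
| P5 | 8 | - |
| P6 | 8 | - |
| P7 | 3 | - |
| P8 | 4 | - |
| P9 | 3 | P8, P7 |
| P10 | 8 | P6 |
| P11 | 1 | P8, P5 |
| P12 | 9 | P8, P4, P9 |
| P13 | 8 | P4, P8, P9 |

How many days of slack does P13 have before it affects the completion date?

1

P6→P10 = 8+8 = 16 sets the makespan at 16 days.
Longest path through P13: 15 days (earliest finish 15, latest finish 16).
Float = 16 − 15 = 1.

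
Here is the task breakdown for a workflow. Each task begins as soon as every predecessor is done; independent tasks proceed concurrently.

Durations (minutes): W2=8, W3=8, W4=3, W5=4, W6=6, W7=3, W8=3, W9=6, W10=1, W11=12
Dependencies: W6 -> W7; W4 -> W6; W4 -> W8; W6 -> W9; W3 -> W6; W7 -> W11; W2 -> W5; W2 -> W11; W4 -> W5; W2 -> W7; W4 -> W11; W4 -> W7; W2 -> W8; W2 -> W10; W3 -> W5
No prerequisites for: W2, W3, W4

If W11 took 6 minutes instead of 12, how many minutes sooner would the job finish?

Actual critical path: W3→W6→W7→W11 = 8+6+3+12 = 29 ⇒ 29 minutes.
Since W11 is critical, the -6 change carries straight to that chain (now 23 minutes).
No other chain overtakes it, so the finish is 23 minutes.
Change in finish: 23 − 29 = -6 minutes.

6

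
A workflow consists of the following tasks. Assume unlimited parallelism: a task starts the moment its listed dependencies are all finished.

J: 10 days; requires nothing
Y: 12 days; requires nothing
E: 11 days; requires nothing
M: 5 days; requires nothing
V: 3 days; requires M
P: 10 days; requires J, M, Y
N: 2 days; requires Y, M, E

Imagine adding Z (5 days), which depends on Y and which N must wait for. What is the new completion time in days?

22

Originally the project takes 22 days.
With Z inserted, N now waits for max(Y, M, E, Z).
New critical path: Y→P = 12+10 = 22 ⇒ 22 days.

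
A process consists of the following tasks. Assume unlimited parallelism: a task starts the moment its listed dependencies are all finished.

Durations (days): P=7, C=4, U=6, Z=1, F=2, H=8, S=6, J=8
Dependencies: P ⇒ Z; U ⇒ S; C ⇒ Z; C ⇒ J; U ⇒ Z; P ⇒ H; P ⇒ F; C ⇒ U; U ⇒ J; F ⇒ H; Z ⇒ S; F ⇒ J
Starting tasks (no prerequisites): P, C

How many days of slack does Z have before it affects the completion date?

The longest chain is C→U→J = 4+6+8 = 18; overall finish 18 days.
The longest chain containing Z totals 17 days.
Slack of Z = 11 − 10 = 1 day.

1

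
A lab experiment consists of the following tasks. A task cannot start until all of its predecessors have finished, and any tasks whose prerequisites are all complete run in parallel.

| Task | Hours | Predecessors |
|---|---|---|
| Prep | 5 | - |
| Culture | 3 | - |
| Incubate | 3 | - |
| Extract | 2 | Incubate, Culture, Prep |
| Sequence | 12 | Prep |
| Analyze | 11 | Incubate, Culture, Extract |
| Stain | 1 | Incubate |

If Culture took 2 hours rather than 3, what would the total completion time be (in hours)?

18

Critical path before the change: Prep→Extract→Analyze = 5+2+11 = 18 giving 18 hours.
Culture is off the critical path — its longest chain is 16 hours, giving 2 of slack.
The critical path is still Prep→Extract→Analyze; finish is now 18 hours.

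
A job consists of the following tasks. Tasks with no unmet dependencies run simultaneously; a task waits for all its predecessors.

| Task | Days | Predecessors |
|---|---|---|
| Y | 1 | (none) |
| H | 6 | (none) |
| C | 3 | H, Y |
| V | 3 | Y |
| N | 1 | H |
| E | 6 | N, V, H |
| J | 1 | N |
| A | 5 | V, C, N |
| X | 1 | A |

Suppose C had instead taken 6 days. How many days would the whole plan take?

The binding path is H→C→A→X = 6+3+5+1 = 15; finish at 15 days.
Since C is critical, the +3 change carries straight to that chain (now 18 days).
That remains the longest chain; total 18 days.

18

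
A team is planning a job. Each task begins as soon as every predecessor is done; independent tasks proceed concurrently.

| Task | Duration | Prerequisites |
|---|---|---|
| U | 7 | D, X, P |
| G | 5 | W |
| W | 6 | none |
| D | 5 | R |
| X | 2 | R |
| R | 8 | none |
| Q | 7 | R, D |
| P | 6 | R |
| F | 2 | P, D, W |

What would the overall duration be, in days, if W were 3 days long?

As given, the longest chain is R→P→U = 8+6+7 = 21, so the finish is 21 days.
The longest path through W is only 11 days, so W has float 10.
That remains the longest chain; total 21 days.

21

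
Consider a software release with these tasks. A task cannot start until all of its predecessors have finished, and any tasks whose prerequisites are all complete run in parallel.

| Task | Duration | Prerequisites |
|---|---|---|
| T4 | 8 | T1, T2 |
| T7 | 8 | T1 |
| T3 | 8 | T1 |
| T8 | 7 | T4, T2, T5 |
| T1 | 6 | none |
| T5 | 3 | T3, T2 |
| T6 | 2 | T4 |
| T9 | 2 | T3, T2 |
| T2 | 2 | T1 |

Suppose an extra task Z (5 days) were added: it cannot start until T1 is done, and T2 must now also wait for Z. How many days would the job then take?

Originally the job takes 24 days.
With Z inserted, T2 now waits for max(T1, Z).
New critical path: T1→Z→T2→T4→T8 = 6+5+2+8+7 = 28 ⇒ 28 days.

28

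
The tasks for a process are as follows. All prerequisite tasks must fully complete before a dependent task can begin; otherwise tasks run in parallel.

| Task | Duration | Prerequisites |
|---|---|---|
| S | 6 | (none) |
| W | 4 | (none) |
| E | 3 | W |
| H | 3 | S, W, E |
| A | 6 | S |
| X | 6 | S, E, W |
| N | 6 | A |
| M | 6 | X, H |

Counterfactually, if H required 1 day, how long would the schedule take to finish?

Critical path before the change: W→E→X→M = 4+3+6+6 = 19 giving 19 days.
The longest path through H is only 16 days, so H has float 3.
No other chain overtakes it, so the finish is 19 days.

19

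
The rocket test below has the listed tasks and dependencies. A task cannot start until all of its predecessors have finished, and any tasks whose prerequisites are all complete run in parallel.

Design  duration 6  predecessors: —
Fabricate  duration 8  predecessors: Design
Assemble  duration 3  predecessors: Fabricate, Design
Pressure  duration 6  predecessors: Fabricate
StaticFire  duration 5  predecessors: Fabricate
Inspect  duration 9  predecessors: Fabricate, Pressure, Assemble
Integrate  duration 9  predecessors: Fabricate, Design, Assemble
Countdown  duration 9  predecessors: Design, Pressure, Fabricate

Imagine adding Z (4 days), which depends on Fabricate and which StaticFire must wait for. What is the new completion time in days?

Originally the rocket test takes 29 days.
With Z inserted, StaticFire now waits for max(Fabricate, Z).
New critical path: Design→Fabricate→Pressure→Inspect = 6+8+6+9 = 29 ⇒ 29 days.

29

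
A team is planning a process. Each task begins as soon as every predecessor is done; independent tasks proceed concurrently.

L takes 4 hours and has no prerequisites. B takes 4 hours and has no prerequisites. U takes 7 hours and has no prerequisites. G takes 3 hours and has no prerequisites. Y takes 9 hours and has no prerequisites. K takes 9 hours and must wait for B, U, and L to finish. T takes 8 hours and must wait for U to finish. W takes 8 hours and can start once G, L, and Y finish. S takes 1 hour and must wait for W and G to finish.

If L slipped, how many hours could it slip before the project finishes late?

5

Critical path: Y→W→S = 9+8+1 = 18, so the finish is 18 hours.
L finishes as early as 4 and must finish by 9.
Float = 18 − 13 = 5.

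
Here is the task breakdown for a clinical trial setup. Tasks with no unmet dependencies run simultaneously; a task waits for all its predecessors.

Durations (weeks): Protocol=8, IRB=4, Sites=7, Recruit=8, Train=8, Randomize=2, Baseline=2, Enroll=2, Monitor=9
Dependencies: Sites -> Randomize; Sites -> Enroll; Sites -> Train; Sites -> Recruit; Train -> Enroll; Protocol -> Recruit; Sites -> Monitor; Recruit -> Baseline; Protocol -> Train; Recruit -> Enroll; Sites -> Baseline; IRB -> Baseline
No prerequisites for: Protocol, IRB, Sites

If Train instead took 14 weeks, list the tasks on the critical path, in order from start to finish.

Actual critical path: Protocol→Train→Enroll = 8+8+2 = 18 ⇒ 18 weeks.
Since Train is critical, the +6 change carries straight to that chain (now 24 weeks).
The critical path is still Protocol→Train→Enroll; finish is now 24 weeks.

Protocol, Train, Enroll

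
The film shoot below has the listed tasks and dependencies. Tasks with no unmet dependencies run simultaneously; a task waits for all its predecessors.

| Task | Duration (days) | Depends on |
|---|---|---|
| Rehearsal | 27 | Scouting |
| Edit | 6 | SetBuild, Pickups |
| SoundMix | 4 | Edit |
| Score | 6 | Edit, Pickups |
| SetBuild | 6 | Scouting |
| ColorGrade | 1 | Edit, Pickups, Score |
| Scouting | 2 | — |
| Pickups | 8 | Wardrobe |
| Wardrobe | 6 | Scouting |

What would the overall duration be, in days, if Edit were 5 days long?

29

Critical path before the change: Scouting→Wardrobe→Pickups→Edit→Score→ColorGrade = 2+6+8+6+6+1 = 29 giving 29 days.
Edit is on the critical path; changing it to 5 makes that path 28 days.
Now Scouting→Rehearsal = 2+27 = 29 is longest, so the finish becomes 29 days.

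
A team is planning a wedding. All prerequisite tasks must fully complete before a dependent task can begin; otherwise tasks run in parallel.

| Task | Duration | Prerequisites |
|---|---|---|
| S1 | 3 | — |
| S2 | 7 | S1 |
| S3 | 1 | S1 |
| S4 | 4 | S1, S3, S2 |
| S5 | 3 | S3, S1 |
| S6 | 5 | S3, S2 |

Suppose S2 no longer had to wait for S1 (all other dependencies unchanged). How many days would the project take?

With the dependency in place, S1→S2→S6 = 3+7+5 = 15 sets the finish at 15 days.
Without S1→S2, S2's earliest start moves from 3 to 0.
The longest chain is now S2→S6 = 7+5 = 12, so the project takes 12 days.

12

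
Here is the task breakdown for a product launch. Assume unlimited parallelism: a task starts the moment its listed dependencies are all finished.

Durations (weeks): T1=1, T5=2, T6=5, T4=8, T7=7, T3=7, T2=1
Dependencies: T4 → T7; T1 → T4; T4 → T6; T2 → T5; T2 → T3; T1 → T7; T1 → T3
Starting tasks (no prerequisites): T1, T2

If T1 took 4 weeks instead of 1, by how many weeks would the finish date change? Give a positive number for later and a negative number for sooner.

The binding path is T1→T4→T7 = 1+8+7 = 16; finish at 16 weeks.
T1 is on the critical path; changing it to 4 makes that path 19 weeks.
The critical path is still T1→T4→T7; finish is now 19 weeks.
Change in finish: 19 − 16 = +3 weeks.

3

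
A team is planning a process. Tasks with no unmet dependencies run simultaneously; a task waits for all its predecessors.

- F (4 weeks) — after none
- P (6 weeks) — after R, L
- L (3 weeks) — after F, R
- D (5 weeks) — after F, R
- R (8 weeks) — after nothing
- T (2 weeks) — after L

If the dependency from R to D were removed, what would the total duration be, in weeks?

Original critical path: R→L→P = 8+3+6 = 17 ⇒ 17 weeks.
Without R→D, D's earliest start moves from 8 to 4.
New critical path: R→L→P = 8+3+6 = 17 ⇒ 17 weeks.

17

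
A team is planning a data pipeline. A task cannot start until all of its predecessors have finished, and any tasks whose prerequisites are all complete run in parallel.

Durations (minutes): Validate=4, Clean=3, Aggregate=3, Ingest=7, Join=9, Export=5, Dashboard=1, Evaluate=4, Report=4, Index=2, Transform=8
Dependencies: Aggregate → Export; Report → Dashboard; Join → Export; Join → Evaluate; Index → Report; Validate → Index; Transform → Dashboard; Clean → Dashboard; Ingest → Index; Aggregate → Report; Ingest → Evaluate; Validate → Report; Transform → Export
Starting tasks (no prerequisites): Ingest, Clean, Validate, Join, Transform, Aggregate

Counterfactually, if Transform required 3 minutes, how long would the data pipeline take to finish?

14

The binding path is Ingest→Index→Report→Dashboard = 7+2+4+1 = 14; finish at 14 minutes.
The longest path through Transform is only 13 minutes, so Transform has float 1.
That remains the longest chain; total 14 minutes.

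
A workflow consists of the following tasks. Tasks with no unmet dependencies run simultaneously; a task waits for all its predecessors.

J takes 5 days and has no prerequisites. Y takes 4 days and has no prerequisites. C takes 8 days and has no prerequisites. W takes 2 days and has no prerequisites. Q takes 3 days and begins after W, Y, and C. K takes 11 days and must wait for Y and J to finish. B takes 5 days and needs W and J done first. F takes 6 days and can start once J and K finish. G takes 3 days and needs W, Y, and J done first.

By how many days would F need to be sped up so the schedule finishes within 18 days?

4

Current finish: 22 days; target: 18.
F is on every critical path, so each day cut from F cuts the finish by one (this holds down to a finish of 17).
Need 22 − 18 = 4 days off F → F becomes 2 days, finish becomes 18.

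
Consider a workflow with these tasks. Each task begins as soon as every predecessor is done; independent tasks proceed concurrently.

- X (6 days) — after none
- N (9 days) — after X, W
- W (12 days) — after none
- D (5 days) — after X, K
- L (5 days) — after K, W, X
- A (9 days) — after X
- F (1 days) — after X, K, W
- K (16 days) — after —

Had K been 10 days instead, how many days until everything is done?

Actual critical path: K→L = 16+5 = 21 ⇒ 21 days.
Since K is critical, the -6 change carries straight to that chain (now 15 days).
New critical path: W→N = 12+9 = 21 ⇒ 21 days.

21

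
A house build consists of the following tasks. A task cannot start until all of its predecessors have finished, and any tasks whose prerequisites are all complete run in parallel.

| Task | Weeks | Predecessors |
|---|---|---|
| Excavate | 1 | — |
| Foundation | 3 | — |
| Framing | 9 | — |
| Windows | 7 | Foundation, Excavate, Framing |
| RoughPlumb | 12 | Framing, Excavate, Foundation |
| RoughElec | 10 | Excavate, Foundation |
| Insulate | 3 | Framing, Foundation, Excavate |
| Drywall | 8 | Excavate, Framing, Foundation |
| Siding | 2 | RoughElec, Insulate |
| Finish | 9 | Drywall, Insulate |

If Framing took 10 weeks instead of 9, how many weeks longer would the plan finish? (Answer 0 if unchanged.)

Actual critical path: Framing→Drywall→Finish = 9+8+9 = 26 ⇒ 26 weeks.
Framing lies on that path, so at 10 weeks the path becomes 27 weeks.
No other chain overtakes it, so the finish is 27 weeks.
Change in finish: 27 − 26 = +1 weeks.

1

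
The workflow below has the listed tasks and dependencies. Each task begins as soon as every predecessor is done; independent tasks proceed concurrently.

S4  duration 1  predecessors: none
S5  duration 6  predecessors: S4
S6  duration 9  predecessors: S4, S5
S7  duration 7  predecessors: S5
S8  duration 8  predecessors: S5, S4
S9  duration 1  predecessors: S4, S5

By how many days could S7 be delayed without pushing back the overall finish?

Critical path: S4→S5→S6 = 1+6+9 = 16, so the finish is 16 days.
Longest path through S7: 14 days (earliest finish 14, latest finish 16).
So S7 can slip 16 − 14 = 2 days.

2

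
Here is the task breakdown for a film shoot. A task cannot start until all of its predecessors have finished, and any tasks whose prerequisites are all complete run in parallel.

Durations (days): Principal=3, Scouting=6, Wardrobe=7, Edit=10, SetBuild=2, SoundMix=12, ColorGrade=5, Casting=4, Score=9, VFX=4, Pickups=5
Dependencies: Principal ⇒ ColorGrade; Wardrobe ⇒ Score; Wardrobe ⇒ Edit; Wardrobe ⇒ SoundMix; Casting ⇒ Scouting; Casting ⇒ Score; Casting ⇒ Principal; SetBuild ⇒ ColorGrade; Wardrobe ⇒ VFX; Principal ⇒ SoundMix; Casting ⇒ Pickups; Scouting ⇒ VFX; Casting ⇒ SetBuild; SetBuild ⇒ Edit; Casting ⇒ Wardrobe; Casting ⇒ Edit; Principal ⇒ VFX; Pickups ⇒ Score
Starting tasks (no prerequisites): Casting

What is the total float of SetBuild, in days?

The longest chain is Casting→Wardrobe→SoundMix = 4+7+12 = 23; overall finish 23 days.
The longest chain containing SetBuild totals 16 days.
So SetBuild can slip 13 − 6 = 7 days.

7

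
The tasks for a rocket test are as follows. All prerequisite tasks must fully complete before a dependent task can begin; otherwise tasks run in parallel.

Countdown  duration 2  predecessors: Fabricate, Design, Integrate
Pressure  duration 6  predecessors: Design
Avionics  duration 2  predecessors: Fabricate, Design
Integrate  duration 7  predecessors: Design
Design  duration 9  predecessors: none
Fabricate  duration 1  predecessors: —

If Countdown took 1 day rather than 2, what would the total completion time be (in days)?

Actual critical path: Design→Integrate→Countdown = 9+7+2 = 18 ⇒ 18 days.
Since Countdown is critical, the -1 change carries straight to that chain (now 17 days).
That remains the longest chain; total 17 days.

17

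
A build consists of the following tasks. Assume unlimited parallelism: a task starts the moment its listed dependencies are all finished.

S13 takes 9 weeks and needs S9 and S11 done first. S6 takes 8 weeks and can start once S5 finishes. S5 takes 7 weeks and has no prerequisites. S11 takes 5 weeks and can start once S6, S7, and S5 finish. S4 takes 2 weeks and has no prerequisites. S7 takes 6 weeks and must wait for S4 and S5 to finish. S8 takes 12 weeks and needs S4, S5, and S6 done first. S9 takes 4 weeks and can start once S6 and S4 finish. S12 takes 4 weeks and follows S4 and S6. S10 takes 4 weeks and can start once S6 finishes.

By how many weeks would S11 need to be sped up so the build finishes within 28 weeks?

Current finish: 29 weeks; target: 28.
S11 is on every critical path, so each week cut from S11 cuts the finish by one (this holds down to a finish of 28).
Need 29 − 28 = 1 week off S11 → S11 becomes 4 weeks, finish becomes 28.

1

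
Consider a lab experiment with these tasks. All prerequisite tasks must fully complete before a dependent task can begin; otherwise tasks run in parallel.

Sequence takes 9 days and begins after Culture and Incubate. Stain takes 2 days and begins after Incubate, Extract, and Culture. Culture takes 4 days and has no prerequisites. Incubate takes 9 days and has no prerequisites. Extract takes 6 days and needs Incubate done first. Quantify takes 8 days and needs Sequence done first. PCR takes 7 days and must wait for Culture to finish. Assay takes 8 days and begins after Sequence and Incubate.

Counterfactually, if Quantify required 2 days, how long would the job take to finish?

Baseline: Incubate→Sequence→Quantify = 9+9+8 = 26 → 26 days.
Quantify is on the critical path; changing it to 2 makes that path 20 days.
New critical path: Incubate→Sequence→Assay = 9+9+8 = 26 ⇒ 26 days.

26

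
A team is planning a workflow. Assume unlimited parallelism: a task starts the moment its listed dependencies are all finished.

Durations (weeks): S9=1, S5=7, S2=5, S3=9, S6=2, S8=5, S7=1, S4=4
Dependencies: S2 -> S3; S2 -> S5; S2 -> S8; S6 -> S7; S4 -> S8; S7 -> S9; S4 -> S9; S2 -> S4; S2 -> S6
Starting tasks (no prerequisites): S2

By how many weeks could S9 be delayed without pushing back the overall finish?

The longest chain is S2→S3 = 5+9 = 14; overall finish 14 weeks.
S9 finishes as early as 10 and must finish by 14.
Float = 14 − 10 = 4.

4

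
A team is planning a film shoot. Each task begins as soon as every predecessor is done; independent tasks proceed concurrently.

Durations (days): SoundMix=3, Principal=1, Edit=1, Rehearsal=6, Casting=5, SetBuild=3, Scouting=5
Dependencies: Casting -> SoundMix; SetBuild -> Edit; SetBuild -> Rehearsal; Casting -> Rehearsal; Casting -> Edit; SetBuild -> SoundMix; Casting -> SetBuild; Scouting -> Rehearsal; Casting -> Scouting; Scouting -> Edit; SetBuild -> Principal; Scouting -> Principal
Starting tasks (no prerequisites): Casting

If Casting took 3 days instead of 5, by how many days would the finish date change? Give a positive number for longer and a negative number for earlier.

The binding path is Casting→Scouting→Rehearsal = 5+5+6 = 16; finish at 16 days.
Since Casting is critical, the -2 change carries straight to that chain (now 14 days).
No other chain overtakes it, so the finish is 14 days.
Change in finish: 14 − 16 = -2 days.

-2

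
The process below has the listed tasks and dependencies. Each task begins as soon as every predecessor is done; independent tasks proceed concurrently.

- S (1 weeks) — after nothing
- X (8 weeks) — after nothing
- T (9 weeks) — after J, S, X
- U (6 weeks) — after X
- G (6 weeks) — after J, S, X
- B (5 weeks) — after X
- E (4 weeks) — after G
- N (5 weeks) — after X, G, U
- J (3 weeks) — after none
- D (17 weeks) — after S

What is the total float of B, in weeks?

6

Critical path: X→G→N = 8+6+5 = 19, so the finish is 19 weeks.
Longest path through B: 13 weeks (earliest finish 13, latest finish 19).
Float = 19 − 13 = 6.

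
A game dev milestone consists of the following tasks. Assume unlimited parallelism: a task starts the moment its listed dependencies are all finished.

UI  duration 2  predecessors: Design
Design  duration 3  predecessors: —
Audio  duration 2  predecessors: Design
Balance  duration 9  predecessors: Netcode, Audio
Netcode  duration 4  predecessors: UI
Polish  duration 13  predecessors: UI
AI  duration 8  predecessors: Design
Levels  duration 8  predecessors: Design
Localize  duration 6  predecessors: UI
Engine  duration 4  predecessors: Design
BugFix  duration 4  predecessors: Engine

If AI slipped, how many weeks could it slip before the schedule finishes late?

7

Critical path: Design→UI→Netcode→Balance = 3+2+4+9 = 18, so the finish is 18 weeks.
Longest path through AI: 11 weeks (earliest finish 11, latest finish 18).
Slack of AI = 10 − 3 = 7 weeks.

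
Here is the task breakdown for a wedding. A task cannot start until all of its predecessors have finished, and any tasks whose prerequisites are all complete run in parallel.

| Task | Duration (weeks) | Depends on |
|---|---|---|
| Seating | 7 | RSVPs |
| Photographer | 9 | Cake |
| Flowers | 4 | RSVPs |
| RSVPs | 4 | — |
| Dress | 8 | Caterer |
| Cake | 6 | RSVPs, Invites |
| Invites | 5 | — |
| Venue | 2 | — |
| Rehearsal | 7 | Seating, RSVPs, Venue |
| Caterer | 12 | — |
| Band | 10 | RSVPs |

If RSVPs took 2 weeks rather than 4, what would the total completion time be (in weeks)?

Critical path before the change: Caterer→Dress = 12+8 = 20 giving 20 weeks.
RSVPs has 1 week of float (longest path through it is 19).
No other chain overtakes it, so the finish is 20 weeks.

20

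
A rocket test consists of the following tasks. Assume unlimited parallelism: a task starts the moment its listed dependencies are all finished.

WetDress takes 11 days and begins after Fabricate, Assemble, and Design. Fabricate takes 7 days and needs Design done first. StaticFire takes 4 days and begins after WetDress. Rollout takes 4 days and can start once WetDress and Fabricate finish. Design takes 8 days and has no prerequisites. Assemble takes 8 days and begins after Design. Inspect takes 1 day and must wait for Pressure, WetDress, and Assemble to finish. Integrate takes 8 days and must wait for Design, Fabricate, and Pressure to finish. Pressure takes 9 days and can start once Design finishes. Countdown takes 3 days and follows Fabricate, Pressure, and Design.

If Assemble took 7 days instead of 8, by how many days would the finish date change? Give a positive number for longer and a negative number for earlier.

-1

The binding path is Design→Assemble→WetDress→StaticFire = 8+8+11+4 = 31; finish at 31 days.
Assemble lies on that path, so at 7 days the path becomes 30 days.
The binding chain switches to Design→Fabricate→WetDress→StaticFire = 8+7+11+4 = 30; finish 30 days.
Change in finish: 30 − 31 = -1 days.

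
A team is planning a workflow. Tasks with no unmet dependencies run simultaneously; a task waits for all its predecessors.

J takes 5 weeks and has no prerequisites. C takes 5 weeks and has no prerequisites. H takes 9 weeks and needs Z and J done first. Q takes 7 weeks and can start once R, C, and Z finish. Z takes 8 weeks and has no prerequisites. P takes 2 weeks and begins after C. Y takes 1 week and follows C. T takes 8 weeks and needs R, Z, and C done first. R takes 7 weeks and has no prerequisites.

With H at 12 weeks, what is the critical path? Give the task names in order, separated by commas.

Baseline: Z→H = 8+9 = 17 → 17 weeks.
H lies on that path, so at 12 weeks the path becomes 20 weeks.
That remains the longest chain; total 20 weeks.

Z, H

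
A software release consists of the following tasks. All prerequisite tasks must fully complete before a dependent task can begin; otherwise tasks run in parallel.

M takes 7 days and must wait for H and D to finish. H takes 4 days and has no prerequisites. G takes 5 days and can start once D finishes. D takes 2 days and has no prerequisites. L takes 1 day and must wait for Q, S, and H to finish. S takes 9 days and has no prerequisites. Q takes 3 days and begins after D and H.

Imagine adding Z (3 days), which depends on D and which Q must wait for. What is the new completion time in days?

11

Originally the plan takes 11 days.
With Z inserted, Q now waits for max(D, H, Z).
New critical path: H→M = 4+7 = 11 ⇒ 11 days.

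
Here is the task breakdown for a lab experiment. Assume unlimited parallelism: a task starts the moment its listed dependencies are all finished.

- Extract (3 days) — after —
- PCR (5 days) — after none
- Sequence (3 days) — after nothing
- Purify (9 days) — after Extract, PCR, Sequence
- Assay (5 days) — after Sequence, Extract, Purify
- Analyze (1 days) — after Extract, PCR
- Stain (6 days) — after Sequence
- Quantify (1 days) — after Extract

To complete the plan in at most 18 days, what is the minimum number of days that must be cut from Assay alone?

Current finish: 19 days; target: 18.
Assay is on every critical path, so each day cut from Assay cuts the finish by one (this holds down to a finish of 15).
Need 19 − 18 = 1 day off Assay → Assay becomes 4 days, finish becomes 18.

1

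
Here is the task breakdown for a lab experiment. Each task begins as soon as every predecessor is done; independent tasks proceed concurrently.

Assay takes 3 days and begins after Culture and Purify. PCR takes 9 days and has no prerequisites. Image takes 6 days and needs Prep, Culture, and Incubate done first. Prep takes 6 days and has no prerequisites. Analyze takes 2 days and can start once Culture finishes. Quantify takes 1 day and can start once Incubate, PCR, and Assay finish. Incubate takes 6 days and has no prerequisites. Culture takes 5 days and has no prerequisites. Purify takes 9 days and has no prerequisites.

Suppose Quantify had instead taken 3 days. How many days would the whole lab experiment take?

Critical path before the change: Purify→Assay→Quantify = 9+3+1 = 13 giving 13 days.
Quantify is on the critical path; changing it to 3 makes that path 15 days.
No other chain overtakes it, so the finish is 15 days.

15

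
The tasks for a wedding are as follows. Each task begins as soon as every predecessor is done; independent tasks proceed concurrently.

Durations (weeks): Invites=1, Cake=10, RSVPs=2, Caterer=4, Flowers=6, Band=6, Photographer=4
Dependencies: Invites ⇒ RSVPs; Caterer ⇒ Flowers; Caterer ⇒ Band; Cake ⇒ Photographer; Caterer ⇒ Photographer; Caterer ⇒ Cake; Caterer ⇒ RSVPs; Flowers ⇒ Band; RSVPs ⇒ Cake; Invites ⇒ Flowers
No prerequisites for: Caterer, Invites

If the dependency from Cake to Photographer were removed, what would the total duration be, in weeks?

With the dependency in place, Caterer→RSVPs→Cake→Photographer = 4+2+10+4 = 20 sets the finish at 20 weeks.
Without Cake→Photographer, Photographer's earliest start moves from 16 to 4.
New critical path: Caterer→RSVPs→Cake = 4+2+10 = 16 ⇒ 16 weeks.

16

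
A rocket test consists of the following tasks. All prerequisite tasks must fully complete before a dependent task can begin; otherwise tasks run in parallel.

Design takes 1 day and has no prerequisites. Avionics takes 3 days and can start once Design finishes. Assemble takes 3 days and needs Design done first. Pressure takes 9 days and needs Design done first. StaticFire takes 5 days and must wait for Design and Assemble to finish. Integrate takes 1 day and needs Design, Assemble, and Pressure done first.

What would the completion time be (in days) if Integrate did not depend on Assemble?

11

Before: longest chain Design→Pressure→Integrate = 1+9+1 = 11, finish 11.
Dropping Assemble→Integrate doesn't change Integrate's earliest start (10); another predecessor still binds.
After: Design→Pressure→Integrate = 1+9+1 = 11 → 11 days.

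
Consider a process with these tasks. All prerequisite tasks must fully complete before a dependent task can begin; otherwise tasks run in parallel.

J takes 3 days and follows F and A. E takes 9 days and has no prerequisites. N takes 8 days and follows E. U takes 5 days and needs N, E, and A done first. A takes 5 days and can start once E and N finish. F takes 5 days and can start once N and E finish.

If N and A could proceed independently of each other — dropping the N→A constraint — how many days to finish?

Original critical path: E→N→A→U = 9+8+5+5 = 27 ⇒ 27 days.
Without N→A, A's earliest start moves from 17 to 9.
The longest chain is now E→N→F→J = 9+8+5+3 = 25, so the schedule takes 25 days.

25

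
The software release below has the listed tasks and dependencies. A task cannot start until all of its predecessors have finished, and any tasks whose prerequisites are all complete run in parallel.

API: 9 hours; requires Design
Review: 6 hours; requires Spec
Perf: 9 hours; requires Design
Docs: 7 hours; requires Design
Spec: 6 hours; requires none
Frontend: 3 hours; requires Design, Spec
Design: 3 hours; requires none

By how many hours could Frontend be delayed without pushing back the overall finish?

3

Critical path: Spec→Review = 6+6 = 12, so the finish is 12 hours.
Frontend finishes as early as 9 and must finish by 12.
So Frontend can slip 12 − 9 = 3 hours.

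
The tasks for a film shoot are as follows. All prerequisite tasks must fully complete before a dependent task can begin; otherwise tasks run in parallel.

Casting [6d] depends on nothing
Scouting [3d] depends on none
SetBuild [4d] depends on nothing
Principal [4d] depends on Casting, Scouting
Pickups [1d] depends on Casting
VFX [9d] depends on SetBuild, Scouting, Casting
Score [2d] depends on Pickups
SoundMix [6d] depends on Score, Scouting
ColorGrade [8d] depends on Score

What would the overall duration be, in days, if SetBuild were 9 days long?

18

Critical path before the change: Casting→Pickups→Score→ColorGrade = 6+1+2+8 = 17 giving 17 days.
SetBuild is off the critical path — its longest chain is 13 days, giving 4 of slack.
The binding chain switches to SetBuild→VFX = 9+9 = 18; finish 18 days.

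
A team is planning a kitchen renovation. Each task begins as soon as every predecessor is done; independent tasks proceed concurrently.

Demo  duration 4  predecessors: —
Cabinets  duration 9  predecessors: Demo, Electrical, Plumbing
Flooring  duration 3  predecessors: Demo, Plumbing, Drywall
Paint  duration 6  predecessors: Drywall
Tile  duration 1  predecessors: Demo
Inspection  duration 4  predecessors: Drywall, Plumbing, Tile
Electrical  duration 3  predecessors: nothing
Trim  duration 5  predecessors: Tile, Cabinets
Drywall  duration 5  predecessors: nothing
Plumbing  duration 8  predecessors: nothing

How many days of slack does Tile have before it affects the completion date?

Plumbing→Cabinets→Trim = 8+9+5 = 22 sets the makespan at 22 days.
Tile finishes as early as 5 and must finish by 17.
So Tile can slip 17 − 5 = 12 days.

12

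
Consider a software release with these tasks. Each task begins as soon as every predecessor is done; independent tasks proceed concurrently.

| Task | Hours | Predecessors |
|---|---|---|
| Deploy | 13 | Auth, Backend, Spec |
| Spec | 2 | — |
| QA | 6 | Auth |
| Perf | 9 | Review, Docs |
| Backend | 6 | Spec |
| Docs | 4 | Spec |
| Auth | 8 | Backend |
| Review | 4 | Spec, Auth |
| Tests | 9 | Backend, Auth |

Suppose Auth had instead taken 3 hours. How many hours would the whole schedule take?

24

As given, the longest chain is Spec→Backend→Auth→Review→Perf = 2+6+8+4+9 = 29, so the finish is 29 hours.
Since Auth is critical, the -5 change carries straight to that chain (now 24 hours).
That remains the longest chain; total 24 hours.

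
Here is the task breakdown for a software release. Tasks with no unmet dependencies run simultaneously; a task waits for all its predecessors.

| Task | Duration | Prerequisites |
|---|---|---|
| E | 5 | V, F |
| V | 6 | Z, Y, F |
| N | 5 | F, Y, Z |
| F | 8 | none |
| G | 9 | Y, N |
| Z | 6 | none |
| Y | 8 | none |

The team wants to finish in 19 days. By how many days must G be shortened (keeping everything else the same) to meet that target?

Current finish: 22 days; target: 19.
G is on every critical path, so each day cut from G cuts the finish by one (this holds down to a finish of 19).
Need 22 − 19 = 3 days off G → G becomes 6 days, finish becomes 19.

3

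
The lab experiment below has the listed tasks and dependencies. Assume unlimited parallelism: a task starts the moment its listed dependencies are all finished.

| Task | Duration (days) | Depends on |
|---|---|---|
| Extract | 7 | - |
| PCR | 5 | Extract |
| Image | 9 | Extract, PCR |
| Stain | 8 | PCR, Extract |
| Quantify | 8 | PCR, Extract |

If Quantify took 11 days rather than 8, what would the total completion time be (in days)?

23

As given, the longest chain is Extract→PCR→Image = 7+5+9 = 21, so the finish is 21 days.
The longest path through Quantify is only 20 days, so Quantify has float 1.
Now Extract→PCR→Quantify = 7+5+11 = 23 is longest, so the finish becomes 23 days.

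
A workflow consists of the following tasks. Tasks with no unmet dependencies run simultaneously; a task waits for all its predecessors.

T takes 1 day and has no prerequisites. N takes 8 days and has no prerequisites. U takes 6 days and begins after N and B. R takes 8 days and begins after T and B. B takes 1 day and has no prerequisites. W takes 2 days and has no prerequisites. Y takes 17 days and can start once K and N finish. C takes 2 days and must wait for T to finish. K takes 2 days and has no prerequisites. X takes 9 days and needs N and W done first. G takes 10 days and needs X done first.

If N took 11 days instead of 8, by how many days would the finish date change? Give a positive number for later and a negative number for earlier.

3

The binding path is N→X→G = 8+9+10 = 27; finish at 27 days.
N lies on that path, so at 11 days the path becomes 30 days.
The critical path is still N→X→G; finish is now 30 days.
Change in finish: 30 − 27 = +3 days.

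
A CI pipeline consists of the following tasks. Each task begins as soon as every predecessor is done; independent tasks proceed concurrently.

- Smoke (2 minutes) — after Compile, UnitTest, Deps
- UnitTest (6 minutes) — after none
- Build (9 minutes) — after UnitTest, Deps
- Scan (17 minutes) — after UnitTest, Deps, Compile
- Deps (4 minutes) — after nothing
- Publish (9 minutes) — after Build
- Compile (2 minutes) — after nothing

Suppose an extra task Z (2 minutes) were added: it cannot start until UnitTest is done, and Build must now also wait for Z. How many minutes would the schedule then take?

26

Originally the schedule takes 24 minutes.
With Z inserted, Build now waits for max(UnitTest, Deps, Z).
New critical path: UnitTest→Z→Build→Publish = 6+2+9+9 = 26 ⇒ 26 minutes.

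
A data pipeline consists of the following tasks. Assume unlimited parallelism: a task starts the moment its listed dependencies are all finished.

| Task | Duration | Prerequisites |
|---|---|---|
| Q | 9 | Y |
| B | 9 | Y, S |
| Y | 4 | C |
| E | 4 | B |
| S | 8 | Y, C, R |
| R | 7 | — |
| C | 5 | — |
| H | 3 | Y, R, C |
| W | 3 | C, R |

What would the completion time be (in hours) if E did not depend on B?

26

Before: longest chain C→Y→S→B→E = 5+4+8+9+4 = 30, finish 30.
Without B→E, E's earliest start moves from 26 to 0.
After: C→Y→S→B = 5+4+8+9 = 26 → 26 hours.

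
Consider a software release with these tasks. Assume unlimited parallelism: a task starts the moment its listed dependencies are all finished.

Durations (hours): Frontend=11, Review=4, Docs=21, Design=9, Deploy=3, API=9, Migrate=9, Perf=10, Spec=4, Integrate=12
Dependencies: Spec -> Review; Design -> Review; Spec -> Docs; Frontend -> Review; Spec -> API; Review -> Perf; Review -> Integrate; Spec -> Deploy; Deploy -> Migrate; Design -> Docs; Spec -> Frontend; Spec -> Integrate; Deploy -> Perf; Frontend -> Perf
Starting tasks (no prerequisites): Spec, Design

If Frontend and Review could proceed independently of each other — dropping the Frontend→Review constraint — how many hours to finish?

Before: longest chain Spec→Frontend→Review→Integrate = 4+11+4+12 = 31, finish 31.
Without Frontend→Review, Review's earliest start moves from 15 to 9.
After: Design→Docs = 9+21 = 30 → 30 hours.

30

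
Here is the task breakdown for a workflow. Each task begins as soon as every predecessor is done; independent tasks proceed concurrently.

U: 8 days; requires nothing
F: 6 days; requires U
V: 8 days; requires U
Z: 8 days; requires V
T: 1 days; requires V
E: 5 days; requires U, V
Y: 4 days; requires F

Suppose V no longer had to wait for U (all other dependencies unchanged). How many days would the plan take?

With the dependency in place, U→V→Z = 8+8+8 = 24 sets the finish at 24 days.
Without U→V, V's earliest start moves from 8 to 0.
After: U→F→Y = 8+6+4 = 18 → 18 days.

18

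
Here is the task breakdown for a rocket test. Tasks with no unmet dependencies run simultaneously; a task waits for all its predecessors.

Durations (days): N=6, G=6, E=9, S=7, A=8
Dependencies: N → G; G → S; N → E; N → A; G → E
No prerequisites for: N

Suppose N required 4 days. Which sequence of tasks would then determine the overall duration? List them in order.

N, G, E

The binding path is N→G→E = 6+6+9 = 21; finish at 21 days.
Since N is critical, the -2 change carries straight to that chain (now 19 days).
That remains the longest chain; total 19 days.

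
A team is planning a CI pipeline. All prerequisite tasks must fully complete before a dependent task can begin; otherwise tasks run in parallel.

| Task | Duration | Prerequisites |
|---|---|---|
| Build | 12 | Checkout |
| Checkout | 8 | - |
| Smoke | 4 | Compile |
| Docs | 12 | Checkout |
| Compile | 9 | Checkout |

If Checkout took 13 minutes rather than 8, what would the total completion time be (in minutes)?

The binding path is Checkout→Compile→Smoke = 8+9+4 = 21; finish at 21 minutes.
Checkout is on the critical path; changing it to 13 makes that path 26 minutes.
That remains the longest chain; total 26 minutes.

26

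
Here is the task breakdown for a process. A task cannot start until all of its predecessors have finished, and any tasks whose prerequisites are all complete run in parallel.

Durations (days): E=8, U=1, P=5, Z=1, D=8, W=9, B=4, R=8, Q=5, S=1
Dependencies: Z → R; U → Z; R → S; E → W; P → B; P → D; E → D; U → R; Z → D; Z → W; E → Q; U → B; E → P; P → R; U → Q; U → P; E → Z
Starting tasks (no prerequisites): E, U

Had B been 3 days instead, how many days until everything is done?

22

Critical path before the change: E→P→R→S = 8+5+8+1 = 22 giving 22 days.
The longest path through B is only 17 days, so B has float 5.
No other chain overtakes it, so the finish is 22 days.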